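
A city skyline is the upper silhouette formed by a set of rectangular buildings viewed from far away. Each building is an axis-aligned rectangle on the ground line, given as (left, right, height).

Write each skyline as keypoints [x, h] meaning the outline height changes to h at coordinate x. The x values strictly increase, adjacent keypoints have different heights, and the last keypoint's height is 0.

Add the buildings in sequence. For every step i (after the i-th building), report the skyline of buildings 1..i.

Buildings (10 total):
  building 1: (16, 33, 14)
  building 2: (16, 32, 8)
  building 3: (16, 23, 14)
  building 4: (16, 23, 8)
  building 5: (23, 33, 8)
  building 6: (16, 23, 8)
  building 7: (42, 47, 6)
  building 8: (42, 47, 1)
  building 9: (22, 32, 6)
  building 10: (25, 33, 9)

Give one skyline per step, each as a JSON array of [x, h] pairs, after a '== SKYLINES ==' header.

== SKYLINES ==
[[16,14],[33,0]]
[[16,14],[33,0]]
[[16,14],[33,0]]
[[16,14],[33,0]]
[[16,14],[33,0]]
[[16,14],[33,0]]
[[16,14],[33,0],[42,6],[47,0]]
[[16,14],[33,0],[42,6],[47,0]]
[[16,14],[33,0],[42,6],[47,0]]
[[16,14],[33,0],[42,6],[47,0]]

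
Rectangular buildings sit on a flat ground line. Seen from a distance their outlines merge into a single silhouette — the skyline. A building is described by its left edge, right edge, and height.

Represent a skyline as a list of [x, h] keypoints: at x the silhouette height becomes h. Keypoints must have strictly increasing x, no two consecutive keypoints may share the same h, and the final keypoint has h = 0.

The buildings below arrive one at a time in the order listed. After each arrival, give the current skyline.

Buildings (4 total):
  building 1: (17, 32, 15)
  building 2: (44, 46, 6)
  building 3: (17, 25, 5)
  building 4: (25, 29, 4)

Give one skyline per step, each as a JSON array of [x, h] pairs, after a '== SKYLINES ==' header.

== SKYLINES ==
[[17,15],[32,0]]
[[17,15],[32,0],[44,6],[46,0]]
[[17,15],[32,0],[44,6],[46,0]]
[[17,15],[32,0],[44,6],[46,0]]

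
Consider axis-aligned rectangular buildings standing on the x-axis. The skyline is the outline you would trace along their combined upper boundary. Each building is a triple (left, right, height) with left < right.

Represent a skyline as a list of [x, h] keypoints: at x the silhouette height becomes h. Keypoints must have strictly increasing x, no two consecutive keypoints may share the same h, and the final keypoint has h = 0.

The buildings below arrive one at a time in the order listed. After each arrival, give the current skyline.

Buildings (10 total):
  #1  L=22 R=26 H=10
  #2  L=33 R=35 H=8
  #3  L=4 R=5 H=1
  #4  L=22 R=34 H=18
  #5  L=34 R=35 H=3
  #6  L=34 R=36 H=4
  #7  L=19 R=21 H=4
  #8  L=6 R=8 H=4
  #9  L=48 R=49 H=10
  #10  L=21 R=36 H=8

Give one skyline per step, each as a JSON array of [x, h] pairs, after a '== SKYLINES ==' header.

== SKYLINES ==
[[22,10],[26,0]]
[[22,10],[26,0],[33,8],[35,0]]
[[4,1],[5,0],[22,10],[26,0],[33,8],[35,0]]
[[4,1],[5,0],[22,18],[34,8],[35,0]]
[[4,1],[5,0],[22,18],[34,8],[35,0]]
[[4,1],[5,0],[22,18],[34,8],[35,4],[36,0]]
[[4,1],[5,0],[19,4],[21,0],[22,18],[34,8],[35,4],[36,0]]
[[4,1],[5,0],[6,4],[8,0],[19,4],[21,0],[22,18],[34,8],[35,4],[36,0]]
[[4,1],[5,0],[6,4],[8,0],[19,4],[21,0],[22,18],[34,8],[35,4],[36,0],[48,10],[49,0]]
[[4,1],[5,0],[6,4],[8,0],[19,4],[21,8],[22,18],[34,8],[36,0],[48,10],[49,0]]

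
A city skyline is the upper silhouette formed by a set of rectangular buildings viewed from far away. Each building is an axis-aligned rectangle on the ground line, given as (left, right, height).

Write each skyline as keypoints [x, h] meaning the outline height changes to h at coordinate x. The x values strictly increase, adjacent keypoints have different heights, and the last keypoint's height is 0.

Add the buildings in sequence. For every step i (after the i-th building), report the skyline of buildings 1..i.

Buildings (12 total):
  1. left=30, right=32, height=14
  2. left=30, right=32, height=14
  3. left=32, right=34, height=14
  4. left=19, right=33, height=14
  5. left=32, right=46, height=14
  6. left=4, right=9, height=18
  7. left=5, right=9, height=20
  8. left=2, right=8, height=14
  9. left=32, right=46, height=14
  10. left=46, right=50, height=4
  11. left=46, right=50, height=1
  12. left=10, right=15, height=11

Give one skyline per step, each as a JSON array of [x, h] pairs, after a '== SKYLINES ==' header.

== SKYLINES ==
[[30,14],[32,0]]
[[30,14],[32,0]]
[[30,14],[34,0]]
[[19,14],[34,0]]
[[19,14],[46,0]]
[[4,18],[9,0],[19,14],[46,0]]
[[4,18],[5,20],[9,0],[19,14],[46,0]]
[[2,14],[4,18],[5,20],[9,0],[19,14],[46,0]]
[[2,14],[4,18],[5,20],[9,0],[19,14],[46,0]]
[[2,14],[4,18],[5,20],[9,0],[19,14],[46,4],[50,0]]
[[2,14],[4,18],[5,20],[9,0],[19,14],[46,4],[50,0]]
[[2,14],[4,18],[5,20],[9,0],[10,11],[15,0],[19,14],[46,4],[50,0]]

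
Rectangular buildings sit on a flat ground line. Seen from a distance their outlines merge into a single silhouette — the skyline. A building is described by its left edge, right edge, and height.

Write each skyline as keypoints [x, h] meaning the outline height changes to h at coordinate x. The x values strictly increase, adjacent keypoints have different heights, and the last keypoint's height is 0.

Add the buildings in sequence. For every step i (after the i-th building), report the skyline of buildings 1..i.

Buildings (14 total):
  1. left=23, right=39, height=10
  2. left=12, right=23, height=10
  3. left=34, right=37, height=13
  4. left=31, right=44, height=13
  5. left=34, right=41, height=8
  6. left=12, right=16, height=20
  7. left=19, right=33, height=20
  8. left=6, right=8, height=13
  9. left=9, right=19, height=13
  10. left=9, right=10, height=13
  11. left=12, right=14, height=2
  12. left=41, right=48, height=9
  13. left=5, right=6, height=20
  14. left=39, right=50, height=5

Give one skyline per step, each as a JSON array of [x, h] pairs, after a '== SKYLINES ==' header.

== SKYLINES ==
[[23,10],[39,0]]
[[12,10],[39,0]]
[[12,10],[34,13],[37,10],[39,0]]
[[12,10],[31,13],[44,0]]
[[12,10],[31,13],[44,0]]
[[12,20],[16,10],[31,13],[44,0]]
[[12,20],[16,10],[19,20],[33,13],[44,0]]
[[6,13],[8,0],[12,20],[16,10],[19,20],[33,13],[44,0]]
[[6,13],[8,0],[9,13],[12,20],[16,13],[19,20],[33,13],[44,0]]
[[6,13],[8,0],[9,13],[12,20],[16,13],[19,20],[33,13],[44,0]]
[[6,13],[8,0],[9,13],[12,20],[16,13],[19,20],[33,13],[44,0]]
[[6,13],[8,0],[9,13],[12,20],[16,13],[19,20],[33,13],[44,9],[48,0]]
[[5,20],[6,13],[8,0],[9,13],[12,20],[16,13],[19,20],[33,13],[44,9],[48,0]]
[[5,20],[6,13],[8,0],[9,13],[12,20],[16,13],[19,20],[33,13],[44,9],[48,5],[50,0]]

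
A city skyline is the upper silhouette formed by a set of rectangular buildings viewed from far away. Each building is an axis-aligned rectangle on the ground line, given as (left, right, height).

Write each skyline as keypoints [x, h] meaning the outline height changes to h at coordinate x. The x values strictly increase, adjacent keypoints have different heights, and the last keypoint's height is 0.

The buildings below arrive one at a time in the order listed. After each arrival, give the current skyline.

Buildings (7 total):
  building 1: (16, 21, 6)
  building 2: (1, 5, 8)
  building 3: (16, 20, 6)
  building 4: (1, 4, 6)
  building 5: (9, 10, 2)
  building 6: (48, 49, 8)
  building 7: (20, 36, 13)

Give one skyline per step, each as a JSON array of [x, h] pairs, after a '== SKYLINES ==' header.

== SKYLINES ==
[[16,6],[21,0]]
[[1,8],[5,0],[16,6],[21,0]]
[[1,8],[5,0],[16,6],[21,0]]
[[1,8],[5,0],[16,6],[21,0]]
[[1,8],[5,0],[9,2],[10,0],[16,6],[21,0]]
[[1,8],[5,0],[9,2],[10,0],[16,6],[21,0],[48,8],[49,0]]
[[1,8],[5,0],[9,2],[10,0],[16,6],[20,13],[36,0],[48,8],[49,0]]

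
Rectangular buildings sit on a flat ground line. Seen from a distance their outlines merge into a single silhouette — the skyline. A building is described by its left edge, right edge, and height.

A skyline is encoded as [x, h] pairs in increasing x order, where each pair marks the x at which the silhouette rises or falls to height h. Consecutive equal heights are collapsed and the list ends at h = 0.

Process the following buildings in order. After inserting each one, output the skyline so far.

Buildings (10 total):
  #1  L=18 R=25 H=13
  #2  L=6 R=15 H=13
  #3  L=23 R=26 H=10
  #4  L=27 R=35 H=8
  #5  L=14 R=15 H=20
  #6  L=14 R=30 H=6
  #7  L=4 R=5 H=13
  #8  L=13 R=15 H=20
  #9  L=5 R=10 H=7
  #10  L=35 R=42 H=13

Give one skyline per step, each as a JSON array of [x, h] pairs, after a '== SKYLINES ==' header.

== SKYLINES ==
[[18,13],[25,0]]
[[6,13],[15,0],[18,13],[25,0]]
[[6,13],[15,0],[18,13],[25,10],[26,0]]
[[6,13],[15,0],[18,13],[25,10],[26,0],[27,8],[35,0]]
[[6,13],[14,20],[15,0],[18,13],[25,10],[26,0],[27,8],[35,0]]
[[6,13],[14,20],[15,6],[18,13],[25,10],[26,6],[27,8],[35,0]]
[[4,13],[5,0],[6,13],[14,20],[15,6],[18,13],[25,10],[26,6],[27,8],[35,0]]
[[4,13],[5,0],[6,13],[13,20],[15,6],[18,13],[25,10],[26,6],[27,8],[35,0]]
[[4,13],[5,7],[6,13],[13,20],[15,6],[18,13],[25,10],[26,6],[27,8],[35,0]]
[[4,13],[5,7],[6,13],[13,20],[15,6],[18,13],[25,10],[26,6],[27,8],[35,13],[42,0]]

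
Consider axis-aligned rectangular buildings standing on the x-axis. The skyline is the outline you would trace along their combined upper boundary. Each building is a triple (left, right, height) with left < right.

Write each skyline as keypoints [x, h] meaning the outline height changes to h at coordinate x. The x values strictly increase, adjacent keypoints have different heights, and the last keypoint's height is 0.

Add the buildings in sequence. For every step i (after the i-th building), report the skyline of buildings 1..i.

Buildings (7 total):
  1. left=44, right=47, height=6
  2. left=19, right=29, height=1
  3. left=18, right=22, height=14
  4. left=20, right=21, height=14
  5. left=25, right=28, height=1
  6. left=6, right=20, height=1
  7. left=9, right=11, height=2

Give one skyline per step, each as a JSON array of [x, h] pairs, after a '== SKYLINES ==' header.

== SKYLINES ==
[[44,6],[47,0]]
[[19,1],[29,0],[44,6],[47,0]]
[[18,14],[22,1],[29,0],[44,6],[47,0]]
[[18,14],[22,1],[29,0],[44,6],[47,0]]
[[18,14],[22,1],[29,0],[44,6],[47,0]]
[[6,1],[18,14],[22,1],[29,0],[44,6],[47,0]]
[[6,1],[9,2],[11,1],[18,14],[22,1],[29,0],[44,6],[47,0]]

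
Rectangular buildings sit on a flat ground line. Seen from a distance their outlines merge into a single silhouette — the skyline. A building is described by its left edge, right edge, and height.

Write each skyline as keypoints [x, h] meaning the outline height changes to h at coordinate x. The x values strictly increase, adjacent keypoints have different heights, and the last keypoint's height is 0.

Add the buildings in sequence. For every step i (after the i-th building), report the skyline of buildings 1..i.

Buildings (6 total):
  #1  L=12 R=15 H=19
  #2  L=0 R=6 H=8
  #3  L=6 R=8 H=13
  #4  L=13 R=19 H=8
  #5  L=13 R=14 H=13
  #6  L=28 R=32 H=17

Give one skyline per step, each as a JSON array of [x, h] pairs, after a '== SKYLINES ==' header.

== SKYLINES ==
[[12,19],[15,0]]
[[0,8],[6,0],[12,19],[15,0]]
[[0,8],[6,13],[8,0],[12,19],[15,0]]
[[0,8],[6,13],[8,0],[12,19],[15,8],[19,0]]
[[0,8],[6,13],[8,0],[12,19],[15,8],[19,0]]
[[0,8],[6,13],[8,0],[12,19],[15,8],[19,0],[28,17],[32,0]]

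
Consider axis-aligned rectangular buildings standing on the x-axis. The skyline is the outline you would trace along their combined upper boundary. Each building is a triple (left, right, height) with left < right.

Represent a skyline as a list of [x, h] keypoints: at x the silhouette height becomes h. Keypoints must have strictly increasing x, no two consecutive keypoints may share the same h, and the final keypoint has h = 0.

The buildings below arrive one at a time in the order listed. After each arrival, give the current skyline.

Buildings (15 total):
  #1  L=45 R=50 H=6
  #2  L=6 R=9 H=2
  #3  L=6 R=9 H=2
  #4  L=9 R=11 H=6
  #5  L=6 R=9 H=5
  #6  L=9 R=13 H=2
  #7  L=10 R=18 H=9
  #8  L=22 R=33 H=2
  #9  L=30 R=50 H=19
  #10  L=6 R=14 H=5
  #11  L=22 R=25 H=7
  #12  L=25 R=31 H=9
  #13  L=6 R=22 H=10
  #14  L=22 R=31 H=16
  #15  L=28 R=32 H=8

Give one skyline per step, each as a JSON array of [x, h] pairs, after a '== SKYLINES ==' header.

== SKYLINES ==
[[45,6],[50,0]]
[[6,2],[9,0],[45,6],[50,0]]
[[6,2],[9,0],[45,6],[50,0]]
[[6,2],[9,6],[11,0],[45,6],[50,0]]
[[6,5],[9,6],[11,0],[45,6],[50,0]]
[[6,5],[9,6],[11,2],[13,0],[45,6],[50,0]]
[[6,5],[9,6],[10,9],[18,0],[45,6],[50,0]]
[[6,5],[9,6],[10,9],[18,0],[22,2],[33,0],[45,6],[50,0]]
[[6,5],[9,6],[10,9],[18,0],[22,2],[30,19],[50,0]]
[[6,5],[9,6],[10,9],[18,0],[22,2],[30,19],[50,0]]
[[6,5],[9,6],[10,9],[18,0],[22,7],[25,2],[30,19],[50,0]]
[[6,5],[9,6],[10,9],[18,0],[22,7],[25,9],[30,19],[50,0]]
[[6,10],[22,7],[25,9],[30,19],[50,0]]
[[6,10],[22,16],[30,19],[50,0]]
[[6,10],[22,16],[30,19],[50,0]]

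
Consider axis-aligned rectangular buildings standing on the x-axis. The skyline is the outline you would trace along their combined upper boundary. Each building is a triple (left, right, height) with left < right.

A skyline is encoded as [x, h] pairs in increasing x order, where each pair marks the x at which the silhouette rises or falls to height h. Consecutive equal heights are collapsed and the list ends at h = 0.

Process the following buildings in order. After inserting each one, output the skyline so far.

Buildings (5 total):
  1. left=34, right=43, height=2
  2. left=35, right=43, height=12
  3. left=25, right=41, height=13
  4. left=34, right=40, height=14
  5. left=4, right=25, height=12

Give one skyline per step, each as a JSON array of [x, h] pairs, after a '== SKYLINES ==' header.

== SKYLINES ==
[[34,2],[43,0]]
[[34,2],[35,12],[43,0]]
[[25,13],[41,12],[43,0]]
[[25,13],[34,14],[40,13],[41,12],[43,0]]
[[4,12],[25,13],[34,14],[40,13],[41,12],[43,0]]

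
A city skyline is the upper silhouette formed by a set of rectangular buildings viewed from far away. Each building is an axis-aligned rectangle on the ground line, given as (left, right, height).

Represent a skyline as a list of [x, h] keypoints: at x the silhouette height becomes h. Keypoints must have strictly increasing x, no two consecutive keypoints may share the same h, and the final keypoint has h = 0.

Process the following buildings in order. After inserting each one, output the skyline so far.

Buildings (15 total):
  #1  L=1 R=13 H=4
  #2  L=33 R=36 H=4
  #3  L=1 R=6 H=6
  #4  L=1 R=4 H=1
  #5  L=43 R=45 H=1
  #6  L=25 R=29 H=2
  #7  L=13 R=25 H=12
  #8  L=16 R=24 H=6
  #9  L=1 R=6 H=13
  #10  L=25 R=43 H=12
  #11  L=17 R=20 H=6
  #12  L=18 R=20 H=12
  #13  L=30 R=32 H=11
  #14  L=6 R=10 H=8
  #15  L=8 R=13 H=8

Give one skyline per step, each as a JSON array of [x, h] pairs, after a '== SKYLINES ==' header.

== SKYLINES ==
[[1,4],[13,0]]
[[1,4],[13,0],[33,4],[36,0]]
[[1,6],[6,4],[13,0],[33,4],[36,0]]
[[1,6],[6,4],[13,0],[33,4],[36,0]]
[[1,6],[6,4],[13,0],[33,4],[36,0],[43,1],[45,0]]
[[1,6],[6,4],[13,0],[25,2],[29,0],[33,4],[36,0],[43,1],[45,0]]
[[1,6],[6,4],[13,12],[25,2],[29,0],[33,4],[36,0],[43,1],[45,0]]
[[1,6],[6,4],[13,12],[25,2],[29,0],[33,4],[36,0],[43,1],[45,0]]
[[1,13],[6,4],[13,12],[25,2],[29,0],[33,4],[36,0],[43,1],[45,0]]
[[1,13],[6,4],[13,12],[43,1],[45,0]]
[[1,13],[6,4],[13,12],[43,1],[45,0]]
[[1,13],[6,4],[13,12],[43,1],[45,0]]
[[1,13],[6,4],[13,12],[43,1],[45,0]]
[[1,13],[6,8],[10,4],[13,12],[43,1],[45,0]]
[[1,13],[6,8],[13,12],[43,1],[45,0]]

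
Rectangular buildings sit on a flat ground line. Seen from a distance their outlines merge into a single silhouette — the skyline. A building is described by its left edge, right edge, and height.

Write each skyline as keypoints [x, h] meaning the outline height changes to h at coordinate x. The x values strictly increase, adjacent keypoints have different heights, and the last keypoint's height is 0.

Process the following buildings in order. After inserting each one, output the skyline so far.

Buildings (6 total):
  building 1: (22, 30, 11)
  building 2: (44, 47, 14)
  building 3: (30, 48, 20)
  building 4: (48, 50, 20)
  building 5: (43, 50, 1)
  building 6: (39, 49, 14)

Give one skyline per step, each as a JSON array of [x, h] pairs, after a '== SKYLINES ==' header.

== SKYLINES ==
[[22,11],[30,0]]
[[22,11],[30,0],[44,14],[47,0]]
[[22,11],[30,20],[48,0]]
[[22,11],[30,20],[50,0]]
[[22,11],[30,20],[50,0]]
[[22,11],[30,20],[50,0]]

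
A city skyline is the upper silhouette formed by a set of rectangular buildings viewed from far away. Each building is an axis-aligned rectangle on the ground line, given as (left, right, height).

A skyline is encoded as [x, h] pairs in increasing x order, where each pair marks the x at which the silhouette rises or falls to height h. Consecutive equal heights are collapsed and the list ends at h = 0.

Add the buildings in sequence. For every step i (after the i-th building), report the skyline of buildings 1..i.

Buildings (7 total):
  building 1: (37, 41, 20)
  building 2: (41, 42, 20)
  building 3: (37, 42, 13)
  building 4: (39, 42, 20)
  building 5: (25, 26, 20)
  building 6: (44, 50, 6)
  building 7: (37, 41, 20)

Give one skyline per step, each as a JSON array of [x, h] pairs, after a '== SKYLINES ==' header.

== SKYLINES ==
[[37,20],[41,0]]
[[37,20],[42,0]]
[[37,20],[42,0]]
[[37,20],[42,0]]
[[25,20],[26,0],[37,20],[42,0]]
[[25,20],[26,0],[37,20],[42,0],[44,6],[50,0]]
[[25,20],[26,0],[37,20],[42,0],[44,6],[50,0]]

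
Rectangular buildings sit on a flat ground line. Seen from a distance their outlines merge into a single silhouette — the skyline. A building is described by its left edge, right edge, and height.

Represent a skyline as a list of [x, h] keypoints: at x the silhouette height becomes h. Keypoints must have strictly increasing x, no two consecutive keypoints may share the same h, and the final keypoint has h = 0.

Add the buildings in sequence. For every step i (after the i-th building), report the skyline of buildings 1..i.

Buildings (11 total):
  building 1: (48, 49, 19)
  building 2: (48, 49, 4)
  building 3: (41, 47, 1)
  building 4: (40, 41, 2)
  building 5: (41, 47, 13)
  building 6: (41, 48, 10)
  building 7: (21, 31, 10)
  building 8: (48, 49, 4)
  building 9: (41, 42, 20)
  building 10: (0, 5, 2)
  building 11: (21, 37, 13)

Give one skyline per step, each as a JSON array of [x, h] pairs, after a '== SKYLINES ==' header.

== SKYLINES ==
[[48,19],[49,0]]
[[48,19],[49,0]]
[[41,1],[47,0],[48,19],[49,0]]
[[40,2],[41,1],[47,0],[48,19],[49,0]]
[[40,2],[41,13],[47,0],[48,19],[49,0]]
[[40,2],[41,13],[47,10],[48,19],[49,0]]
[[21,10],[31,0],[40,2],[41,13],[47,10],[48,19],[49,0]]
[[21,10],[31,0],[40,2],[41,13],[47,10],[48,19],[49,0]]
[[21,10],[31,0],[40,2],[41,20],[42,13],[47,10],[48,19],[49,0]]
[[0,2],[5,0],[21,10],[31,0],[40,2],[41,20],[42,13],[47,10],[48,19],[49,0]]
[[0,2],[5,0],[21,13],[37,0],[40,2],[41,20],[42,13],[47,10],[48,19],[49,0]]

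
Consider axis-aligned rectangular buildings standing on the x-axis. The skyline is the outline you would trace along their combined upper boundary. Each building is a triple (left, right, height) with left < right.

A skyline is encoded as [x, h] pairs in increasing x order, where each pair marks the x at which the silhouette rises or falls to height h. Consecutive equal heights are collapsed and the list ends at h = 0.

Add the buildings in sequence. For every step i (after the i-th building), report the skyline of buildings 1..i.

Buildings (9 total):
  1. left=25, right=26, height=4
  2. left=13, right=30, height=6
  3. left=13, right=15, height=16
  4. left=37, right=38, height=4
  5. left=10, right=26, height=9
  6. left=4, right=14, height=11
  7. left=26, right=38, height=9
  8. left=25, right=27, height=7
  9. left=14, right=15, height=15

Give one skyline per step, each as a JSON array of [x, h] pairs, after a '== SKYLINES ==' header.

== SKYLINES ==
[[25,4],[26,0]]
[[13,6],[30,0]]
[[13,16],[15,6],[30,0]]
[[13,16],[15,6],[30,0],[37,4],[38,0]]
[[10,9],[13,16],[15,9],[26,6],[30,0],[37,4],[38,0]]
[[4,11],[13,16],[15,9],[26,6],[30,0],[37,4],[38,0]]
[[4,11],[13,16],[15,9],[38,0]]
[[4,11],[13,16],[15,9],[38,0]]
[[4,11],[13,16],[15,9],[38,0]]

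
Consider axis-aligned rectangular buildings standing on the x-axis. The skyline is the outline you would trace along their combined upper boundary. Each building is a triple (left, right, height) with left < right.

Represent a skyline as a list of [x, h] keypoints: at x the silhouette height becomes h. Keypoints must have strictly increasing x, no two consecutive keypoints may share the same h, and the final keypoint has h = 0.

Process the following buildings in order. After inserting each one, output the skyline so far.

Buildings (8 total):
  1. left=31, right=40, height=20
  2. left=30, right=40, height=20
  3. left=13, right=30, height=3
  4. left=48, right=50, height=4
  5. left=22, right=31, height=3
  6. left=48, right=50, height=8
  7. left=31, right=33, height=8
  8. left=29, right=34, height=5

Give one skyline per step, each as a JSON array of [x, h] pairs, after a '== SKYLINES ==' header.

== SKYLINES ==
[[31,20],[40,0]]
[[30,20],[40,0]]
[[13,3],[30,20],[40,0]]
[[13,3],[30,20],[40,0],[48,4],[50,0]]
[[13,3],[30,20],[40,0],[48,4],[50,0]]
[[13,3],[30,20],[40,0],[48,8],[50,0]]
[[13,3],[30,20],[40,0],[48,8],[50,0]]
[[13,3],[29,5],[30,20],[40,0],[48,8],[50,0]]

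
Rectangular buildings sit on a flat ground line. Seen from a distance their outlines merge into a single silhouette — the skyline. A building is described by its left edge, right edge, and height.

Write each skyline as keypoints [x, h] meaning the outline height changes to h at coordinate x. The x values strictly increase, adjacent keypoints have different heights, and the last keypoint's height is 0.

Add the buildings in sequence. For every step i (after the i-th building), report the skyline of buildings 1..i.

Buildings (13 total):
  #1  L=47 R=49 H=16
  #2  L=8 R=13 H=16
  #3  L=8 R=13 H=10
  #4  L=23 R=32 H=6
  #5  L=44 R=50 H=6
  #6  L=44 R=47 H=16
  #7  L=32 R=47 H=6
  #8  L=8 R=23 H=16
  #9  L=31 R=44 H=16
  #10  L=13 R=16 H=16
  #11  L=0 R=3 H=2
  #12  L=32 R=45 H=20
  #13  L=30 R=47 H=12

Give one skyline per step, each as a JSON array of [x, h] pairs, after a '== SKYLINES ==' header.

== SKYLINES ==
[[47,16],[49,0]]
[[8,16],[13,0],[47,16],[49,0]]
[[8,16],[13,0],[47,16],[49,0]]
[[8,16],[13,0],[23,6],[32,0],[47,16],[49,0]]
[[8,16],[13,0],[23,6],[32,0],[44,6],[47,16],[49,6],[50,0]]
[[8,16],[13,0],[23,6],[32,0],[44,16],[49,6],[50,0]]
[[8,16],[13,0],[23,6],[44,16],[49,6],[50,0]]
[[8,16],[23,6],[44,16],[49,6],[50,0]]
[[8,16],[23,6],[31,16],[49,6],[50,0]]
[[8,16],[23,6],[31,16],[49,6],[50,0]]
[[0,2],[3,0],[8,16],[23,6],[31,16],[49,6],[50,0]]
[[0,2],[3,0],[8,16],[23,6],[31,16],[32,20],[45,16],[49,6],[50,0]]
[[0,2],[3,0],[8,16],[23,6],[30,12],[31,16],[32,20],[45,16],[49,6],[50,0]]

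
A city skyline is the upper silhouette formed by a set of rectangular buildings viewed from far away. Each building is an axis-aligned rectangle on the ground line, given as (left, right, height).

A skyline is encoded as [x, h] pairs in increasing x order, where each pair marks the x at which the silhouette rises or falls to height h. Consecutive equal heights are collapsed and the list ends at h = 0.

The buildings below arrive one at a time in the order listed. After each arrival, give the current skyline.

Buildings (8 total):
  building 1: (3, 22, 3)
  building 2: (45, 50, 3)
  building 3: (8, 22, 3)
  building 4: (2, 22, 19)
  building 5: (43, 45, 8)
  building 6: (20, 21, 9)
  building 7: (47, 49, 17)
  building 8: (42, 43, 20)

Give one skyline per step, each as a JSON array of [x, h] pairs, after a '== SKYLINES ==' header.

== SKYLINES ==
[[3,3],[22,0]]
[[3,3],[22,0],[45,3],[50,0]]
[[3,3],[22,0],[45,3],[50,0]]
[[2,19],[22,0],[45,3],[50,0]]
[[2,19],[22,0],[43,8],[45,3],[50,0]]
[[2,19],[22,0],[43,8],[45,3],[50,0]]
[[2,19],[22,0],[43,8],[45,3],[47,17],[49,3],[50,0]]
[[2,19],[22,0],[42,20],[43,8],[45,3],[47,17],[49,3],[50,0]]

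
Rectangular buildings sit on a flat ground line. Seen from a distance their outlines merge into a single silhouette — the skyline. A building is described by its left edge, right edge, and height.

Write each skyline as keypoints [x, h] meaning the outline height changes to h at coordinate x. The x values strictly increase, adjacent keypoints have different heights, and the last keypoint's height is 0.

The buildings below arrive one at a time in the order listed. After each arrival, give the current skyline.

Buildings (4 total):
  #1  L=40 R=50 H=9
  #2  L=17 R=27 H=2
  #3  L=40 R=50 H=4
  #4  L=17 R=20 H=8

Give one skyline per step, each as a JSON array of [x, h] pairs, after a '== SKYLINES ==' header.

== SKYLINES ==
[[40,9],[50,0]]
[[17,2],[27,0],[40,9],[50,0]]
[[17,2],[27,0],[40,9],[50,0]]
[[17,8],[20,2],[27,0],[40,9],[50,0]]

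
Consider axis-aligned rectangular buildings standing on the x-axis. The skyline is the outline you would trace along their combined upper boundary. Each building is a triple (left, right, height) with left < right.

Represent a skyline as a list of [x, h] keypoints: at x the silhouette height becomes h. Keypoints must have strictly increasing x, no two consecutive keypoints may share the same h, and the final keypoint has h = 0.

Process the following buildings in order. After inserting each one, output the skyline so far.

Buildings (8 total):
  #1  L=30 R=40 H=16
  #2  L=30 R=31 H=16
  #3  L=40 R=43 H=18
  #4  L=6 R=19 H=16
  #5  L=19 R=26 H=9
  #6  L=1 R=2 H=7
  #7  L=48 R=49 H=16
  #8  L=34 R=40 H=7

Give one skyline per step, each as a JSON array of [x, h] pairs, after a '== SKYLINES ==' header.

== SKYLINES ==
[[30,16],[40,0]]
[[30,16],[40,0]]
[[30,16],[40,18],[43,0]]
[[6,16],[19,0],[30,16],[40,18],[43,0]]
[[6,16],[19,9],[26,0],[30,16],[40,18],[43,0]]
[[1,7],[2,0],[6,16],[19,9],[26,0],[30,16],[40,18],[43,0]]
[[1,7],[2,0],[6,16],[19,9],[26,0],[30,16],[40,18],[43,0],[48,16],[49,0]]
[[1,7],[2,0],[6,16],[19,9],[26,0],[30,16],[40,18],[43,0],[48,16],[49,0]]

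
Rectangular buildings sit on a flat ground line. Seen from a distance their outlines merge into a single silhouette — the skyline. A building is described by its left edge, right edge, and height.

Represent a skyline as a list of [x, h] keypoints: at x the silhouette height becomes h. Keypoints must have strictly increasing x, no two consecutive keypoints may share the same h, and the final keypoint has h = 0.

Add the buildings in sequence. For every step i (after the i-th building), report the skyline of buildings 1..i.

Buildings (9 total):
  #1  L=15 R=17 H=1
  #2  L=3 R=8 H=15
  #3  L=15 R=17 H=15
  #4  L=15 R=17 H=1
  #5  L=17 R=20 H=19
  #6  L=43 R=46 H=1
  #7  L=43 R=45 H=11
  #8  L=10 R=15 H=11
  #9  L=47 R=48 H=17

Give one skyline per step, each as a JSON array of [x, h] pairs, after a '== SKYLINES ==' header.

== SKYLINES ==
[[15,1],[17,0]]
[[3,15],[8,0],[15,1],[17,0]]
[[3,15],[8,0],[15,15],[17,0]]
[[3,15],[8,0],[15,15],[17,0]]
[[3,15],[8,0],[15,15],[17,19],[20,0]]
[[3,15],[8,0],[15,15],[17,19],[20,0],[43,1],[46,0]]
[[3,15],[8,0],[15,15],[17,19],[20,0],[43,11],[45,1],[46,0]]
[[3,15],[8,0],[10,11],[15,15],[17,19],[20,0],[43,11],[45,1],[46,0]]
[[3,15],[8,0],[10,11],[15,15],[17,19],[20,0],[43,11],[45,1],[46,0],[47,17],[48,0]]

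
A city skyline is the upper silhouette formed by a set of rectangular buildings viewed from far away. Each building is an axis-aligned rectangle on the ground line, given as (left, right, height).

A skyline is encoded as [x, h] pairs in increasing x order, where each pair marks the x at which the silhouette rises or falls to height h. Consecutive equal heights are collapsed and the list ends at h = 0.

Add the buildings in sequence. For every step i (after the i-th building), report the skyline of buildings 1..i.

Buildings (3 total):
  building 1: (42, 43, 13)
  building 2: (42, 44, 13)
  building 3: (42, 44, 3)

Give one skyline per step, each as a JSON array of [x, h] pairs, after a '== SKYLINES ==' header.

== SKYLINES ==
[[42,13],[43,0]]
[[42,13],[44,0]]
[[42,13],[44,0]]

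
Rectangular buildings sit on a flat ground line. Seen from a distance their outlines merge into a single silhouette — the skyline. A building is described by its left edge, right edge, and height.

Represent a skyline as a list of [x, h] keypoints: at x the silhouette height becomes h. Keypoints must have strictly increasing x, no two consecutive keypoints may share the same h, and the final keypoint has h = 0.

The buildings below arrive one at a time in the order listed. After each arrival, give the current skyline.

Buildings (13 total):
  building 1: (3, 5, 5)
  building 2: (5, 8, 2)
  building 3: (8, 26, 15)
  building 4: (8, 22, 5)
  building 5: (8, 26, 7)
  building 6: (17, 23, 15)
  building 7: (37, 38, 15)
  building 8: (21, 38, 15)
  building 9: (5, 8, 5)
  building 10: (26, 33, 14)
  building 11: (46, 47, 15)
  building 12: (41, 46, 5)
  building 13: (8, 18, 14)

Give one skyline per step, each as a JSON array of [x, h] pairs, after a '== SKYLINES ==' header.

== SKYLINES ==
[[3,5],[5,0]]
[[3,5],[5,2],[8,0]]
[[3,5],[5,2],[8,15],[26,0]]
[[3,5],[5,2],[8,15],[26,0]]
[[3,5],[5,2],[8,15],[26,0]]
[[3,5],[5,2],[8,15],[26,0]]
[[3,5],[5,2],[8,15],[26,0],[37,15],[38,0]]
[[3,5],[5,2],[8,15],[38,0]]
[[3,5],[8,15],[38,0]]
[[3,5],[8,15],[38,0]]
[[3,5],[8,15],[38,0],[46,15],[47,0]]
[[3,5],[8,15],[38,0],[41,5],[46,15],[47,0]]
[[3,5],[8,15],[38,0],[41,5],[46,15],[47,0]]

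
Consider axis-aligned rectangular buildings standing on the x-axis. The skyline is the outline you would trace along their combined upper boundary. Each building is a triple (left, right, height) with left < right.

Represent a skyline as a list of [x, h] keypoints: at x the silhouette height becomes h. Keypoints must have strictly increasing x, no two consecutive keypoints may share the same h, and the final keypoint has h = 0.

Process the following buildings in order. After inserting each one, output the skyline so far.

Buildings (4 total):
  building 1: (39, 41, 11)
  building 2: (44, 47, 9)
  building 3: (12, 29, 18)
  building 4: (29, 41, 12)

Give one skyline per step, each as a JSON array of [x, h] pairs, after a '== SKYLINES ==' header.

== SKYLINES ==
[[39,11],[41,0]]
[[39,11],[41,0],[44,9],[47,0]]
[[12,18],[29,0],[39,11],[41,0],[44,9],[47,0]]
[[12,18],[29,12],[41,0],[44,9],[47,0]]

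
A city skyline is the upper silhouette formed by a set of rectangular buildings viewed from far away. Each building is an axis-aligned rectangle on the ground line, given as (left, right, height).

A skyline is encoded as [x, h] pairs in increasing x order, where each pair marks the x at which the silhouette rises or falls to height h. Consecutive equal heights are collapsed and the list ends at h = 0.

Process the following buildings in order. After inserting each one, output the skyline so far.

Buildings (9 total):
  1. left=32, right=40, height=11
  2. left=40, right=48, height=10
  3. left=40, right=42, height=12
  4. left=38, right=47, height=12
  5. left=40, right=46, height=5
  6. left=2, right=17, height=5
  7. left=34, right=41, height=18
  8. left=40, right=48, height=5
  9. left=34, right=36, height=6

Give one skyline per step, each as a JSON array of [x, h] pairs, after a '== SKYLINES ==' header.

== SKYLINES ==
[[32,11],[40,0]]
[[32,11],[40,10],[48,0]]
[[32,11],[40,12],[42,10],[48,0]]
[[32,11],[38,12],[47,10],[48,0]]
[[32,11],[38,12],[47,10],[48,0]]
[[2,5],[17,0],[32,11],[38,12],[47,10],[48,0]]
[[2,5],[17,0],[32,11],[34,18],[41,12],[47,10],[48,0]]
[[2,5],[17,0],[32,11],[34,18],[41,12],[47,10],[48,0]]
[[2,5],[17,0],[32,11],[34,18],[41,12],[47,10],[48,0]]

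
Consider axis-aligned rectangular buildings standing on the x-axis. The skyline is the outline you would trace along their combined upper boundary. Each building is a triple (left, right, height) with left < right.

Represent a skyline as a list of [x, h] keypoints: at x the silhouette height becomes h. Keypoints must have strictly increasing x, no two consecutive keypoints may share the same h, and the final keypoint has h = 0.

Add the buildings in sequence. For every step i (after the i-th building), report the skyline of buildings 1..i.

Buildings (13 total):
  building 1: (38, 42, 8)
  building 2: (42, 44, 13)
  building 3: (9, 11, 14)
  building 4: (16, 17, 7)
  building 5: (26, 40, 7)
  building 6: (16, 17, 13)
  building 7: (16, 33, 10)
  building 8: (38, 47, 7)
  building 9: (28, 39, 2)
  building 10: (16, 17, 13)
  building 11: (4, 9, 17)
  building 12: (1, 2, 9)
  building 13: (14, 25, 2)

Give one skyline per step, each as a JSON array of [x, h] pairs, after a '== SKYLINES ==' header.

== SKYLINES ==
[[38,8],[42,0]]
[[38,8],[42,13],[44,0]]
[[9,14],[11,0],[38,8],[42,13],[44,0]]
[[9,14],[11,0],[16,7],[17,0],[38,8],[42,13],[44,0]]
[[9,14],[11,0],[16,7],[17,0],[26,7],[38,8],[42,13],[44,0]]
[[9,14],[11,0],[16,13],[17,0],[26,7],[38,8],[42,13],[44,0]]
[[9,14],[11,0],[16,13],[17,10],[33,7],[38,8],[42,13],[44,0]]
[[9,14],[11,0],[16,13],[17,10],[33,7],[38,8],[42,13],[44,7],[47,0]]
[[9,14],[11,0],[16,13],[17,10],[33,7],[38,8],[42,13],[44,7],[47,0]]
[[9,14],[11,0],[16,13],[17,10],[33,7],[38,8],[42,13],[44,7],[47,0]]
[[4,17],[9,14],[11,0],[16,13],[17,10],[33,7],[38,8],[42,13],[44,7],[47,0]]
[[1,9],[2,0],[4,17],[9,14],[11,0],[16,13],[17,10],[33,7],[38,8],[42,13],[44,7],[47,0]]
[[1,9],[2,0],[4,17],[9,14],[11,0],[14,2],[16,13],[17,10],[33,7],[38,8],[42,13],[44,7],[47,0]]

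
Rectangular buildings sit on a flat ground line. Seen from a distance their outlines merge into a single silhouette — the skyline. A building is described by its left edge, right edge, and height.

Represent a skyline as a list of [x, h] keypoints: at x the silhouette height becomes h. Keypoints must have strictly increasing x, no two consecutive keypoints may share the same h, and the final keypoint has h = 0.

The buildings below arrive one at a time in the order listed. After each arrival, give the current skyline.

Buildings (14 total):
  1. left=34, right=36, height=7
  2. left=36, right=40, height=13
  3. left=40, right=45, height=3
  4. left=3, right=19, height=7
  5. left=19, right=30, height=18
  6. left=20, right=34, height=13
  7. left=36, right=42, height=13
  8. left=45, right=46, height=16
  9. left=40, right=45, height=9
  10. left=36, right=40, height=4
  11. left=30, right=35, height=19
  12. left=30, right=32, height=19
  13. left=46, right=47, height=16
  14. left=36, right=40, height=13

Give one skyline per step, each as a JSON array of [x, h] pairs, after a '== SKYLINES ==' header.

== SKYLINES ==
[[34,7],[36,0]]
[[34,7],[36,13],[40,0]]
[[34,7],[36,13],[40,3],[45,0]]
[[3,7],[19,0],[34,7],[36,13],[40,3],[45,0]]
[[3,7],[19,18],[30,0],[34,7],[36,13],[40,3],[45,0]]
[[3,7],[19,18],[30,13],[34,7],[36,13],[40,3],[45,0]]
[[3,7],[19,18],[30,13],[34,7],[36,13],[42,3],[45,0]]
[[3,7],[19,18],[30,13],[34,7],[36,13],[42,3],[45,16],[46,0]]
[[3,7],[19,18],[30,13],[34,7],[36,13],[42,9],[45,16],[46,0]]
[[3,7],[19,18],[30,13],[34,7],[36,13],[42,9],[45,16],[46,0]]
[[3,7],[19,18],[30,19],[35,7],[36,13],[42,9],[45,16],[46,0]]
[[3,7],[19,18],[30,19],[35,7],[36,13],[42,9],[45,16],[46,0]]
[[3,7],[19,18],[30,19],[35,7],[36,13],[42,9],[45,16],[47,0]]
[[3,7],[19,18],[30,19],[35,7],[36,13],[42,9],[45,16],[47,0]]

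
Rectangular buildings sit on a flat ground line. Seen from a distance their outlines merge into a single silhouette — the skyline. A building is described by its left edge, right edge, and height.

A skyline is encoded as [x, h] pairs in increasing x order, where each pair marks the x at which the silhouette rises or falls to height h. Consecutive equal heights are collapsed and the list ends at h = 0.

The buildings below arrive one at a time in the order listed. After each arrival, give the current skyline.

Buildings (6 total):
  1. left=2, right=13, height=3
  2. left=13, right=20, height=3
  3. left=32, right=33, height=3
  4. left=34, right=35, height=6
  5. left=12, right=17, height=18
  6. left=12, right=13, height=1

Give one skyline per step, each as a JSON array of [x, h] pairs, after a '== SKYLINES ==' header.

== SKYLINES ==
[[2,3],[13,0]]
[[2,3],[20,0]]
[[2,3],[20,0],[32,3],[33,0]]
[[2,3],[20,0],[32,3],[33,0],[34,6],[35,0]]
[[2,3],[12,18],[17,3],[20,0],[32,3],[33,0],[34,6],[35,0]]
[[2,3],[12,18],[17,3],[20,0],[32,3],[33,0],[34,6],[35,0]]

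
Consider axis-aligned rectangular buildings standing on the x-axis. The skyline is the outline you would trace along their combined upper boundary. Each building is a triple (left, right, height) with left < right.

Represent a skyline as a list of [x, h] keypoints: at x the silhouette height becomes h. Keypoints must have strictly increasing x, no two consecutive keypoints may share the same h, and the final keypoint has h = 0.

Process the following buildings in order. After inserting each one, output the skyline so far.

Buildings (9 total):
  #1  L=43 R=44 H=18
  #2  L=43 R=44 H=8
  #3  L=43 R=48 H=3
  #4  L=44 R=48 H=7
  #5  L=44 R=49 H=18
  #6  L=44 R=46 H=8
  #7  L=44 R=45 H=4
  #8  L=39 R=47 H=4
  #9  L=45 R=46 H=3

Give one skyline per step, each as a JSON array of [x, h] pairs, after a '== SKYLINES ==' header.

== SKYLINES ==
[[43,18],[44,0]]
[[43,18],[44,0]]
[[43,18],[44,3],[48,0]]
[[43,18],[44,7],[48,0]]
[[43,18],[49,0]]
[[43,18],[49,0]]
[[43,18],[49,0]]
[[39,4],[43,18],[49,0]]
[[39,4],[43,18],[49,0]]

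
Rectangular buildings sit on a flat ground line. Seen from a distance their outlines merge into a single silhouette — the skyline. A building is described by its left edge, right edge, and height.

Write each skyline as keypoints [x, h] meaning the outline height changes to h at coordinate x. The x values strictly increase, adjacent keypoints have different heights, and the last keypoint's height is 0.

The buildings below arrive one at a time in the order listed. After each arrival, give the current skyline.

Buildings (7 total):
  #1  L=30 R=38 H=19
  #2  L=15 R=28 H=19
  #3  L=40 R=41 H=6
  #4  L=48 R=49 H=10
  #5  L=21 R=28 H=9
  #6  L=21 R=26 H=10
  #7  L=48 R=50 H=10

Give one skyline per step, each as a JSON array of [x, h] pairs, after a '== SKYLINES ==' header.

== SKYLINES ==
[[30,19],[38,0]]
[[15,19],[28,0],[30,19],[38,0]]
[[15,19],[28,0],[30,19],[38,0],[40,6],[41,0]]
[[15,19],[28,0],[30,19],[38,0],[40,6],[41,0],[48,10],[49,0]]
[[15,19],[28,0],[30,19],[38,0],[40,6],[41,0],[48,10],[49,0]]
[[15,19],[28,0],[30,19],[38,0],[40,6],[41,0],[48,10],[49,0]]
[[15,19],[28,0],[30,19],[38,0],[40,6],[41,0],[48,10],[50,0]]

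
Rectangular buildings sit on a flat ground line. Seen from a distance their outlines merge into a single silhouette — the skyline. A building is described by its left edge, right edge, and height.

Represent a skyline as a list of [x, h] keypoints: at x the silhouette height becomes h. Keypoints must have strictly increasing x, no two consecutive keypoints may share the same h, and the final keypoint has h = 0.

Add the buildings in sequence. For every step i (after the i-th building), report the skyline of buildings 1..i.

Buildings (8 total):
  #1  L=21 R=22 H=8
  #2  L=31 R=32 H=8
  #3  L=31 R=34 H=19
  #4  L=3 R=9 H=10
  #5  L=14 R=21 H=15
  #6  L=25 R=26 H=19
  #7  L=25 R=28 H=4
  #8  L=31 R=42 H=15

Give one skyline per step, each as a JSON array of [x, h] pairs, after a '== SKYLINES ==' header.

== SKYLINES ==
[[21,8],[22,0]]
[[21,8],[22,0],[31,8],[32,0]]
[[21,8],[22,0],[31,19],[34,0]]
[[3,10],[9,0],[21,8],[22,0],[31,19],[34,0]]
[[3,10],[9,0],[14,15],[21,8],[22,0],[31,19],[34,0]]
[[3,10],[9,0],[14,15],[21,8],[22,0],[25,19],[26,0],[31,19],[34,0]]
[[3,10],[9,0],[14,15],[21,8],[22,0],[25,19],[26,4],[28,0],[31,19],[34,0]]
[[3,10],[9,0],[14,15],[21,8],[22,0],[25,19],[26,4],[28,0],[31,19],[34,15],[42,0]]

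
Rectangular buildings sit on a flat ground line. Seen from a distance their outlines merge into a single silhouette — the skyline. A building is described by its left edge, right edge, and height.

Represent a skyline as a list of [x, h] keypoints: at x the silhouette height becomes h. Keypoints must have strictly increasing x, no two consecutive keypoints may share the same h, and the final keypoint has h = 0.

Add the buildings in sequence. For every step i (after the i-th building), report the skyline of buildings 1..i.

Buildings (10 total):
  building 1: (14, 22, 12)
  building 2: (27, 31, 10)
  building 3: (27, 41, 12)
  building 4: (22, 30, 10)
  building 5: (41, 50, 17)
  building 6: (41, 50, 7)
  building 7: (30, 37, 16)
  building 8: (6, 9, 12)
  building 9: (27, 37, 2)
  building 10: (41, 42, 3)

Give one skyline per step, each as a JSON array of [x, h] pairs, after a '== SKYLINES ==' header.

== SKYLINES ==
[[14,12],[22,0]]
[[14,12],[22,0],[27,10],[31,0]]
[[14,12],[22,0],[27,12],[41,0]]
[[14,12],[22,10],[27,12],[41,0]]
[[14,12],[22,10],[27,12],[41,17],[50,0]]
[[14,12],[22,10],[27,12],[41,17],[50,0]]
[[14,12],[22,10],[27,12],[30,16],[37,12],[41,17],[50,0]]
[[6,12],[9,0],[14,12],[22,10],[27,12],[30,16],[37,12],[41,17],[50,0]]
[[6,12],[9,0],[14,12],[22,10],[27,12],[30,16],[37,12],[41,17],[50,0]]
[[6,12],[9,0],[14,12],[22,10],[27,12],[30,16],[37,12],[41,17],[50,0]]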